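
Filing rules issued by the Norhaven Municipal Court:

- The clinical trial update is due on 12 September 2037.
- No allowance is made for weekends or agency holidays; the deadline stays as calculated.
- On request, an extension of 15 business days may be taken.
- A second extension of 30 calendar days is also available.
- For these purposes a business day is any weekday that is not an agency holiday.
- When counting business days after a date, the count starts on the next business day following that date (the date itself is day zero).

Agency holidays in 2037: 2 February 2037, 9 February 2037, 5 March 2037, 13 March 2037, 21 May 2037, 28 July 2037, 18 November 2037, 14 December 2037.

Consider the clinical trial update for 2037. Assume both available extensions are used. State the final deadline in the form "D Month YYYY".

1 November 2037

Start from the fixed due date, 12 September 2037.
12 September 2037 is a Saturday; no weekend or holiday adjustment applies.
Counting 15 further business days from 12 September 2037 reaches 2 October 2037.
2 October 2037 is a Friday; no weekend or holiday adjustment applies.
Applying the 30-calendar-day extension: 2 October 2037 + 30 days = 1 November 2037.
1 November 2037 is a Sunday; no weekend or holiday adjustment applies.
Final deadline: 1 November 2037.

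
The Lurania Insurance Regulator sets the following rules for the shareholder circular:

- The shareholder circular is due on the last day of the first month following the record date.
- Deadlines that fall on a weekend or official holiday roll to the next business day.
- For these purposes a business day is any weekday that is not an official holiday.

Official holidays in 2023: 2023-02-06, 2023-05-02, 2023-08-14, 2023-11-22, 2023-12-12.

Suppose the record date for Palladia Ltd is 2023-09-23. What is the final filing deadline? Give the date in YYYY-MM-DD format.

2023-10-31

1 month after 2023-09-23 is October 2023; that month ends on 2023-10-31.
2023-10-31 is a Tuesday and not a listed holiday, so it stands.
So the filing is due 2023-10-31.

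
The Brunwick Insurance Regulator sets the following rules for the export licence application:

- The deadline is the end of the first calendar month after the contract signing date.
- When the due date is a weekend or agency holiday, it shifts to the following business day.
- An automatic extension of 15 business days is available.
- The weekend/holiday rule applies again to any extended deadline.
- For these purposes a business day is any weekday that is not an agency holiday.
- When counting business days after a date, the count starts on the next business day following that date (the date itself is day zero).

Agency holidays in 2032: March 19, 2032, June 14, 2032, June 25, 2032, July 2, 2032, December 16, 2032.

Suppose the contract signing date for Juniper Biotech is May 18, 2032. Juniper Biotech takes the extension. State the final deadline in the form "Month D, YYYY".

The first month after May 18, 2032 is June 2032, whose last day is June 30, 2032.
Since June 30, 2032 is a Wednesday and not a holiday, the date is unchanged.
The 15-business-day extension runs from June 30, 2032 to July 22, 2032.
July 22, 2032 falls on a Thursday, which is a business day, so no adjustment is needed.
The final due date is July 22, 2032.

July 22, 2032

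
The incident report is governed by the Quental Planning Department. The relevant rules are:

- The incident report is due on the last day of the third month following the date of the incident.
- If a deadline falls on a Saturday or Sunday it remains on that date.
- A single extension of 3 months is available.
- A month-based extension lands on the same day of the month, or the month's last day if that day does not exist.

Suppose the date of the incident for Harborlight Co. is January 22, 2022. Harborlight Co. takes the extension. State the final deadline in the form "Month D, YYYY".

3 months after January 22, 2022 falls in April 2022; the last day of that month is April 30, 2022.
April 30, 2022 falls on a Saturday. The rules make no weekend/holiday allowance, so it remains April 30, 2022.
Add 3 months to April 30, 2022: July 30, 2022.
No adjustment is made for weekends or holidays, so July 30, 2022 stands.
Final deadline: July 30, 2022.

July 30, 2022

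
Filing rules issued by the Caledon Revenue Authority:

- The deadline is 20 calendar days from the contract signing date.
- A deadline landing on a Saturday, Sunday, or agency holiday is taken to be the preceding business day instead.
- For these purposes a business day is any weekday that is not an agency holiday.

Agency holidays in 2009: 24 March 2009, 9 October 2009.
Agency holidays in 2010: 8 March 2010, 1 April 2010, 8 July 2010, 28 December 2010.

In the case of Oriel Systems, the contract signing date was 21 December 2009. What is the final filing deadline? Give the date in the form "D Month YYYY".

8 January 2010

Trigger date 21 December 2009 + 20 calendar days = 10 January 2010.
10 January 2010 is a Sunday, so it moves to the preceding business day, 8 January 2010 (Friday).
The final due date is 8 January 2010.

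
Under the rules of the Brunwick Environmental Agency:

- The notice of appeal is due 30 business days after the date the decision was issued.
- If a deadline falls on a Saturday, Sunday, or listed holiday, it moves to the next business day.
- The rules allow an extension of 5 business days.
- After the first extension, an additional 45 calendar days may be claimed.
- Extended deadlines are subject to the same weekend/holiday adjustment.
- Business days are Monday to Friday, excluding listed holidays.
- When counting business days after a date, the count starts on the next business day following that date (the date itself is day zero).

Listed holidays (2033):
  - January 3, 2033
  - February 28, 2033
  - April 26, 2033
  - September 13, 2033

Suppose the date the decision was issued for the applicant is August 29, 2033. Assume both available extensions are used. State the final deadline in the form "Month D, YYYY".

December 2, 2033

Starting the day after August 29, 2033 and counting 30 business days lands on October 11, 2033.
October 11, 2033 (Tuesday) is already a business day.
Counting 5 further business days from October 11, 2033 reaches October 18, 2033.
October 18, 2033 falls on a Tuesday, which is a business day, so no adjustment is needed.
Add the 45 calendar-day extension to October 18, 2033: December 2, 2033.
Since December 2, 2033 is a Friday and not a holiday, the date is unchanged.
So the filing is due December 2, 2033.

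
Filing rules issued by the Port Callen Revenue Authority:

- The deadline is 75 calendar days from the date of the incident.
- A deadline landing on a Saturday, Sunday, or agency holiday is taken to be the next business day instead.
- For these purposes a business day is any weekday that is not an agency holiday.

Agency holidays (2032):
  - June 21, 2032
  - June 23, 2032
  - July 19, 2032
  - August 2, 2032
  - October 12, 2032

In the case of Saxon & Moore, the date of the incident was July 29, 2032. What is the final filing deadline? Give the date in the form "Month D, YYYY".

October 13, 2032

Adding 75 calendar days to July 29, 2032 gives October 12, 2032.
October 12, 2032 is a listed holiday, so it moves to the next business day, October 13, 2032 (Wednesday).
The final due date is October 13, 2032.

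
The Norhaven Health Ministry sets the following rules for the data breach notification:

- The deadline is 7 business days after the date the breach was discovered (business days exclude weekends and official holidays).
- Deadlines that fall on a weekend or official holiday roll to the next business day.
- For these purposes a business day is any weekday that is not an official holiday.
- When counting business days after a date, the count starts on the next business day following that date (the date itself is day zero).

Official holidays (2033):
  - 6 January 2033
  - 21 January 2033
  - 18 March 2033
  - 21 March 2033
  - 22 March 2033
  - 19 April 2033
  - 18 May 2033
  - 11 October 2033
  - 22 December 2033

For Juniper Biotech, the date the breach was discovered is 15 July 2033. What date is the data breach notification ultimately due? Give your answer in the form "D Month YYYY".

26 July 2033

7 business days after 15 July 2033, excluding weekends and holidays, is 26 July 2033.
26 July 2033 falls on a Tuesday, which is a business day, so no adjustment is needed.
So the filing is due 26 July 2033.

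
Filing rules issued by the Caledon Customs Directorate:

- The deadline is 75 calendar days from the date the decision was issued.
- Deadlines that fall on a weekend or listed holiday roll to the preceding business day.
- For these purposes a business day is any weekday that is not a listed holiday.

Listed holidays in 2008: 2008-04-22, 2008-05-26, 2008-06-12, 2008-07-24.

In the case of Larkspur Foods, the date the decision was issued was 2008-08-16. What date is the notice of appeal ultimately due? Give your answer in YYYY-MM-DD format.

75 calendar days after 2008-08-16 is 2008-10-30.
Since 2008-10-30 is a Thursday and not a holiday, the date is unchanged.
Final deadline: 2008-10-30.

2008-10-30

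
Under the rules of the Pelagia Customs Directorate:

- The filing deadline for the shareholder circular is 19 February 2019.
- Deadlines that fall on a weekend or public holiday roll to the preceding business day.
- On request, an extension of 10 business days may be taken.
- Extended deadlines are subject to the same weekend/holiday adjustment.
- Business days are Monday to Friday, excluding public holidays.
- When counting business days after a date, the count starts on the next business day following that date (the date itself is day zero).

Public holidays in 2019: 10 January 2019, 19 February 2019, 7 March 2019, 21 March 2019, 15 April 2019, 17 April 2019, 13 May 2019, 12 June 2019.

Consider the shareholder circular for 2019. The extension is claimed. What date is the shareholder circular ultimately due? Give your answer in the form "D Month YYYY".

Start from the fixed due date, 19 February 2019.
19 February 2019 is a listed holiday, so it moves to the preceding business day, 18 February 2019 (Monday).
The 10-business-day extension runs from 18 February 2019 to 5 March 2019.
Since 5 March 2019 is a Tuesday and not a holiday, the date is unchanged.
Final deadline: 5 March 2019.

5 March 2019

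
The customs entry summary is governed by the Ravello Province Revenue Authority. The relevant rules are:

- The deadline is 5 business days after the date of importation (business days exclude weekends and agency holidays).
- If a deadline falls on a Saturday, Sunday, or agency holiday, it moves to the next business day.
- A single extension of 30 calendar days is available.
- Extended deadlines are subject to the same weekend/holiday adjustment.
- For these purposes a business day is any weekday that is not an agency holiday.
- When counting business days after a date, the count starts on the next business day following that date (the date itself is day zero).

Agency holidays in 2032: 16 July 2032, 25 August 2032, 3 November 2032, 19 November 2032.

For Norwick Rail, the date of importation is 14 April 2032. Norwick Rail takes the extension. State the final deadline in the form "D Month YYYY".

5 business days after 14 April 2032, excluding weekends and holidays, is 21 April 2032.
Since 21 April 2032 is a Wednesday and not a holiday, the date is unchanged.
The 30-calendar-day extension moves the deadline from 21 April 2032 to 21 May 2032.
21 May 2032 (Friday) is already a business day.
The final due date is 21 May 2032.

21 May 2032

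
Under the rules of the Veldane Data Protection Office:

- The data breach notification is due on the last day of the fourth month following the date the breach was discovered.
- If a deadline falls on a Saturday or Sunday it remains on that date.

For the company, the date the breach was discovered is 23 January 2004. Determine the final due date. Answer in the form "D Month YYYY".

31 May 2004

4 months after 23 January 2004 is May 2004; that month ends on 31 May 2004.
31 May 2004 falls on a Monday. The rules make no weekend/holiday allowance, so it remains 31 May 2004.
Deadline: 31 May 2004.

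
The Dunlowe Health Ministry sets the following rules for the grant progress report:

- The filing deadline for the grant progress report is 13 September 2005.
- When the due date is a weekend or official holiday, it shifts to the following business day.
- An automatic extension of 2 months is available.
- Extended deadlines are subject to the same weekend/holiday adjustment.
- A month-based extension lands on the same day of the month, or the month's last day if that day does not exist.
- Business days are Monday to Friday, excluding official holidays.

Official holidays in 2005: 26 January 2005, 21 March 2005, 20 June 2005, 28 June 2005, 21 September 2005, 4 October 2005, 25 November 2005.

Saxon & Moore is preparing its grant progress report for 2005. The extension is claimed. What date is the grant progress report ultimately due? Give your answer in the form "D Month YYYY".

The statutory due date is 13 September 2005.
Since 13 September 2005 is a Tuesday and not a holiday, the date is unchanged.
The 2 months extension carries 13 September 2005 to 13 November 2005.
13 November 2005 falls on a Sunday. Rolling to the next business day gives 14 November 2005, a Monday.
The final due date is 14 November 2005.

14 November 2005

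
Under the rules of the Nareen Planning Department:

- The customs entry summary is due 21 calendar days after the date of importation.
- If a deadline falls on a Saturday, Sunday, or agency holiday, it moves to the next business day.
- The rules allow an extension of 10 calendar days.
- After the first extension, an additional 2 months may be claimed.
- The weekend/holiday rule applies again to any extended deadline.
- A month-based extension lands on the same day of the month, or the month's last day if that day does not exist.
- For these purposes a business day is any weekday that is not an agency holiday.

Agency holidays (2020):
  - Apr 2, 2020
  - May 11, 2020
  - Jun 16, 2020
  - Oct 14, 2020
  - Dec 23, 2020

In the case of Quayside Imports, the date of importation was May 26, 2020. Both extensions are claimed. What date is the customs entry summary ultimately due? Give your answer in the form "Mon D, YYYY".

Adding 21 calendar days to May 26, 2020 gives Jun 16, 2020.
Jun 16, 2020 is a listed holiday, so it moves to the next business day, Jun 17, 2020 (Wednesday).
With the 10-day extension, Jun 17, 2020 becomes Jun 27, 2020.
Because Jun 27, 2020 is a Saturday, the deadline becomes Jun 29, 2020 (Monday).
Add 2 months to Jun 29, 2020: Aug 29, 2020.
Because Aug 29, 2020 is a Saturday, the deadline becomes Aug 31, 2020 (Monday).
Final deadline: Aug 31, 2020.

Aug 31, 2020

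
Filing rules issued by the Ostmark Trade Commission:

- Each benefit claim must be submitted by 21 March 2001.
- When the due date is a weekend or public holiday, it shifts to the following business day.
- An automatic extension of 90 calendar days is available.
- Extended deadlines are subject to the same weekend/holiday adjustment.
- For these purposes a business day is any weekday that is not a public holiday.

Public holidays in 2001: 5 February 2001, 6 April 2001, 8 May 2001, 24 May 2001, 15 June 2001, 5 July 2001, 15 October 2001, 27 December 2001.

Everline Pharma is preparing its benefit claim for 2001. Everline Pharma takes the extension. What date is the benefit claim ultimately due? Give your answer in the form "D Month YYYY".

The stated deadline is 21 March 2001.
21 March 2001 (Wednesday) is already a business day.
With the 90-day extension, 21 March 2001 becomes 19 June 2001.
19 June 2001 falls on a Tuesday, which is a business day, so no adjustment is needed.
The final due date is 19 June 2001.

19 June 2001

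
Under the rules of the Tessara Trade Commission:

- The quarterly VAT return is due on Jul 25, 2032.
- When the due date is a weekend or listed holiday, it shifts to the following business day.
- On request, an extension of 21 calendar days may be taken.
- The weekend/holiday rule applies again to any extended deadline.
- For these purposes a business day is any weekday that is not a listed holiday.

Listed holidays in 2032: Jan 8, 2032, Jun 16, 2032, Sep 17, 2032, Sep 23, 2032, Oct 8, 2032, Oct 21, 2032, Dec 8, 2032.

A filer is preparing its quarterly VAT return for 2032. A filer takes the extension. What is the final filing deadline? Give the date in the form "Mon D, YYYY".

The statutory due date is Jul 25, 2032.
Jul 25, 2032 is a Sunday; the next business day is Jul 26, 2032 (Monday).
The 21-calendar-day extension moves the deadline from Jul 26, 2032 to Aug 16, 2032.
Aug 16, 2032 falls on a Monday, which is a business day, so no adjustment is needed.
So the filing is due Aug 16, 2032.

Aug 16, 2032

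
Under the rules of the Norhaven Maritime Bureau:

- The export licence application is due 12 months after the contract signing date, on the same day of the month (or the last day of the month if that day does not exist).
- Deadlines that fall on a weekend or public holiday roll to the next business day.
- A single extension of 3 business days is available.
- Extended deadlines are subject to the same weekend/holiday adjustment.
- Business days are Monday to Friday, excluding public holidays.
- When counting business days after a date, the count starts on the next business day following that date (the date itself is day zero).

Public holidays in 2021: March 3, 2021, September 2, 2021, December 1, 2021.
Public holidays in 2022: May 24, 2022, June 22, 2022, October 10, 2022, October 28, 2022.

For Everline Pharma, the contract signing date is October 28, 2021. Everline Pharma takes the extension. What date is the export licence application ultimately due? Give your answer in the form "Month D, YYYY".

November 3, 2022

12 months from October 28, 2021 is October 28, 2022.
October 28, 2022 falls on a listed holiday. Rolling to the next business day gives October 31, 2022, a Monday.
Counting 3 further business days from October 31, 2022 reaches November 3, 2022.
November 3, 2022 (Thursday) is already a business day.
Final deadline: November 3, 2022.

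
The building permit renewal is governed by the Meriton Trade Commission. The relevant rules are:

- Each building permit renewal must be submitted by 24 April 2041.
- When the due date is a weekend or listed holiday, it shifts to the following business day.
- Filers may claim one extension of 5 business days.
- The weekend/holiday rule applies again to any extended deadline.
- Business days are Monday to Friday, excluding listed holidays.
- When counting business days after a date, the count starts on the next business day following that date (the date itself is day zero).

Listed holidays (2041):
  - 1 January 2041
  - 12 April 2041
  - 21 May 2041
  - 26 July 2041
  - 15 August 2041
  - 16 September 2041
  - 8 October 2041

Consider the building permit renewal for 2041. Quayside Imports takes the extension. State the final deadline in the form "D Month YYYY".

The statutory due date is 24 April 2041.
Since 24 April 2041 is a Wednesday and not a holiday, the date is unchanged.
The 5-business-day extension runs from 24 April 2041 to 1 May 2041.
1 May 2041 is a Wednesday and not a listed holiday, so it stands.
The final due date is 1 May 2041.

1 May 2041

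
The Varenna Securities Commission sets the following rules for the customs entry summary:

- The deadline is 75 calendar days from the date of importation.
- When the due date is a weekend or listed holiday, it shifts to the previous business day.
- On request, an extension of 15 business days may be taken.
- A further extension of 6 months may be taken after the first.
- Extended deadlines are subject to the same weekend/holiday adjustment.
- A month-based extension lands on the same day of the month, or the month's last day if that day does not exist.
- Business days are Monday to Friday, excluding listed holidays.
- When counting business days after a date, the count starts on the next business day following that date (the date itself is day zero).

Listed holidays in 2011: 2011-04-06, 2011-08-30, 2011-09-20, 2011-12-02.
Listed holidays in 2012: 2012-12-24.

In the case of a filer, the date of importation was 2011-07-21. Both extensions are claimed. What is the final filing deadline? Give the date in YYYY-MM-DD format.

2012-04-25

Adding 75 calendar days to 2011-07-21 gives 2011-10-04.
2011-10-04 falls on a Tuesday, which is a business day, so no adjustment is needed.
The 15-business-day extension runs from 2011-10-04 to 2011-10-25.
2011-10-25 falls on a Tuesday, which is a business day, so no adjustment is needed.
Applying the 6 months extension: 6 months after 2011-10-25 is 2012-04-25.
2012-04-25 falls on a Wednesday, which is a business day, so no adjustment is needed.
Deadline: 2012-04-25.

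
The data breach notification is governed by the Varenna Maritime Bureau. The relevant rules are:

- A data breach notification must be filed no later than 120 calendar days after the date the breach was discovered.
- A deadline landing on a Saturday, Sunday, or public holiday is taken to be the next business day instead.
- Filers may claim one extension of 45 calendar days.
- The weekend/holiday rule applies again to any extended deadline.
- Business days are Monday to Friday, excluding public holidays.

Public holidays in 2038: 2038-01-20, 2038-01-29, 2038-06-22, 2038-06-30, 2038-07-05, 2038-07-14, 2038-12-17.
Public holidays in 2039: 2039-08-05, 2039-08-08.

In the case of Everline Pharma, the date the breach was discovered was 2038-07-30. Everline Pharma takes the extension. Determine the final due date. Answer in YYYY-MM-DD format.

From 2038-07-30, 120 calendar days later is 2038-11-27.
Because 2038-11-27 is a Saturday, the deadline becomes 2038-11-29 (Monday).
The 45-calendar-day extension moves the deadline from 2038-11-29 to 2039-01-13.
2039-01-13 falls on a Thursday, which is a business day, so no adjustment is needed.
Deadline: 2039-01-13.

2039-01-13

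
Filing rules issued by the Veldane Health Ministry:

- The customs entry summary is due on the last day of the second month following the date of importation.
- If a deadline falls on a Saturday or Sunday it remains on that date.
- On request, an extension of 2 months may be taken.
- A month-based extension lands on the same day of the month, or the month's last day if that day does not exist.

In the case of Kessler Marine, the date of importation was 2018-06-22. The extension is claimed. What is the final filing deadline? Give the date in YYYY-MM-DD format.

2 months after 2018-06-22 is August 2018; that month ends on 2018-08-31.
2018-08-31 is a Friday; no weekend or holiday adjustment applies.
Applying the 2 months extension: 2 months after 2018-08-31 is 2018-10-31.
2018-10-31 is a Wednesday; no weekend or holiday adjustment applies.
The final due date is 2018-10-31.

2018-10-31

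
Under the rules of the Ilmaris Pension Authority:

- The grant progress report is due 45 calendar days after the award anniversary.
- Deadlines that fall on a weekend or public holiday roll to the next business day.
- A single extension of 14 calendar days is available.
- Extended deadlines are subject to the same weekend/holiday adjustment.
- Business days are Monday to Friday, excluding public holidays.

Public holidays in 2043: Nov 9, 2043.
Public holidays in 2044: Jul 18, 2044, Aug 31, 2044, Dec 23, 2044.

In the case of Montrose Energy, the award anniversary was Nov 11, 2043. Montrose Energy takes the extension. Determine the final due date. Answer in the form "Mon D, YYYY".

Trigger date Nov 11, 2043 + 45 calendar days = Dec 26, 2043.
Dec 26, 2043 is a Saturday, so it moves to the next business day, Dec 28, 2043 (Monday).
With the 14-day extension, Dec 28, 2043 becomes Jan 11, 2044.
Jan 11, 2044 falls on a Monday, which is a business day, so no adjustment is needed.
Final deadline: Jan 11, 2044.

Jan 11, 2044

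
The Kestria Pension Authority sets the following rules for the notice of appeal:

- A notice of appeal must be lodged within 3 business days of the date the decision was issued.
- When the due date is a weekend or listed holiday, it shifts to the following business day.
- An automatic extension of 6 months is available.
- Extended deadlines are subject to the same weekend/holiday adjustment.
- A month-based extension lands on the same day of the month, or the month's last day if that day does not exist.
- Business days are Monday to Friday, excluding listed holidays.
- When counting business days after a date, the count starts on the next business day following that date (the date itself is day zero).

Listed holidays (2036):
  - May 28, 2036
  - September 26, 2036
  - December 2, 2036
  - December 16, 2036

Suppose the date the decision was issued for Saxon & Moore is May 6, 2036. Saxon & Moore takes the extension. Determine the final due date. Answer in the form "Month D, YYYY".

3 business days after May 6, 2036, excluding weekends and holidays, is May 9, 2036.
Since May 9, 2036 is a Friday and not a holiday, the date is unchanged.
Applying the 6 months extension: 6 months after May 9, 2036 is November 9, 2036.
November 9, 2036 falls on a Sunday. Rolling to the next business day gives November 10, 2036, a Monday.
Deadline: November 10, 2036.

November 10, 2036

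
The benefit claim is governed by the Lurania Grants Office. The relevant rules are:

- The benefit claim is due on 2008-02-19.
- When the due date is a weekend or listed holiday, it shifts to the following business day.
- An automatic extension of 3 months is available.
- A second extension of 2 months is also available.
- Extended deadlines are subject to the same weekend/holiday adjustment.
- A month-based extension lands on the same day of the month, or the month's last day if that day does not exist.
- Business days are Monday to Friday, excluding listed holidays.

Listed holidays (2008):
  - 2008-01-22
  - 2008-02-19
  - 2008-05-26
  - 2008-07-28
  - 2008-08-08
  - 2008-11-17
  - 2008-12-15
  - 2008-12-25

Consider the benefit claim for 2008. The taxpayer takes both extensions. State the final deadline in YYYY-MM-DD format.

2008-07-21

The stated deadline is 2008-02-19.
2008-02-19 is a listed holiday, so it moves to the next business day, 2008-02-20 (Wednesday).
The 3 months extension carries 2008-02-20 to 2008-05-20.
2008-05-20 (Tuesday) is already a business day.
Applying the 2 months extension: 2 months after 2008-05-20 is 2008-07-20.
2008-07-20 is a Sunday; the next business day is 2008-07-21 (Monday).
The final due date is 2008-07-21.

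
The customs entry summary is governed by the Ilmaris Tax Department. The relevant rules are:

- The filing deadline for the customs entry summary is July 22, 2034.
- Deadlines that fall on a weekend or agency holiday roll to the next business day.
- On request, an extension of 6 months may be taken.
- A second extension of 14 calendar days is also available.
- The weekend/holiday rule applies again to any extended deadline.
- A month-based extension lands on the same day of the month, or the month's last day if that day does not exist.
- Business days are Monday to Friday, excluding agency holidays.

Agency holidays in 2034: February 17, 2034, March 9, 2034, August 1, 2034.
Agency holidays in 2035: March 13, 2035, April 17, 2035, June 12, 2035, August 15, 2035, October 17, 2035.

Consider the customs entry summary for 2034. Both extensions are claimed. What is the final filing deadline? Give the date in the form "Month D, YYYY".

The stated deadline is July 22, 2034.
July 22, 2034 falls on a Saturday. Rolling to the next business day gives July 24, 2034, a Monday.
Applying the 6 months extension: 6 months after July 24, 2034 is January 24, 2035.
January 24, 2035 is a Wednesday and not a listed holiday, so it stands.
With the 14-day extension, January 24, 2035 becomes February 7, 2035.
Since February 7, 2035 is a Wednesday and not a holiday, the date is unchanged.
Final deadline: February 7, 2035.

February 7, 2035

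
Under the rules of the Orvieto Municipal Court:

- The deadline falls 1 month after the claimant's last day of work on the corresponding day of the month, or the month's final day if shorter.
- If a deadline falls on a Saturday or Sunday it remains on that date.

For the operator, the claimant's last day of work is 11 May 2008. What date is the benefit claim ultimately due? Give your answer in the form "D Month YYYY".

11 June 2008

1 month from 11 May 2008 is 11 June 2008.
11 June 2008 falls on a Wednesday. The rules make no weekend/holiday allowance, so it remains 11 June 2008.
The final due date is 11 June 2008.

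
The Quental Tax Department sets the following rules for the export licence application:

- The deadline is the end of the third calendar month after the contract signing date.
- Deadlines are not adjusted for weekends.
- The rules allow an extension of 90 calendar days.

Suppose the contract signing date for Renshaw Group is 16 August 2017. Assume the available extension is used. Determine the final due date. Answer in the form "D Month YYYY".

The third month after 16 August 2017 is November 2017, whose last day is 30 November 2017.
30 November 2017 is a Thursday; no weekend or holiday adjustment applies.
With the 90-day extension, 30 November 2017 becomes 28 February 2018.
28 February 2018 is a Wednesday; no weekend or holiday adjustment applies.
Deadline: 28 February 2018.

28 February 2018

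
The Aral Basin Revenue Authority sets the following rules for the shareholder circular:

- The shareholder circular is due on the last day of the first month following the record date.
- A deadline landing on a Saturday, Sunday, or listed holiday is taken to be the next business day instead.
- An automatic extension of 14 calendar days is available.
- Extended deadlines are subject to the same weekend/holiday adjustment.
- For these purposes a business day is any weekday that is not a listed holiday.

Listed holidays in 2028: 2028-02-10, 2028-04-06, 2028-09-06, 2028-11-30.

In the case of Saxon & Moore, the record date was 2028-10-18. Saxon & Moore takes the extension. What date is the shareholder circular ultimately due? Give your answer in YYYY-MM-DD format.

2028-12-15

1 month after 2028-10-18 is November 2028; that month ends on 2028-11-30.
2028-11-30 is a listed holiday, so it moves to the next business day, 2028-12-01 (Friday).
The 14-calendar-day extension moves the deadline from 2028-12-01 to 2028-12-15.
2028-12-15 is a Friday and not a listed holiday, so it stands.
So the filing is due 2028-12-15.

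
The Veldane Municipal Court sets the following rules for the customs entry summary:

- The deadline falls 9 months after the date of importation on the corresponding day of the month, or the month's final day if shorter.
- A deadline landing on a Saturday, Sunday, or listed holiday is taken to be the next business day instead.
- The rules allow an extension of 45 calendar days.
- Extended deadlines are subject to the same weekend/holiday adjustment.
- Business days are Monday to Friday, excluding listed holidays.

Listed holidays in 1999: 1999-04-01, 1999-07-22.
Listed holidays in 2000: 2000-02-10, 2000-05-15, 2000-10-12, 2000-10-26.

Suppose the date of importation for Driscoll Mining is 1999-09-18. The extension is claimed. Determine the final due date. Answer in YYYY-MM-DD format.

9 months from 1999-09-18 is 2000-06-18.
2000-06-18 falls on a Sunday. Rolling to the next business day gives 2000-06-19, a Monday.
With the 45-day extension, 2000-06-19 becomes 2000-08-03.
2000-08-03 falls on a Thursday, which is a business day, so no adjustment is needed.
The final due date is 2000-08-03.

2000-08-03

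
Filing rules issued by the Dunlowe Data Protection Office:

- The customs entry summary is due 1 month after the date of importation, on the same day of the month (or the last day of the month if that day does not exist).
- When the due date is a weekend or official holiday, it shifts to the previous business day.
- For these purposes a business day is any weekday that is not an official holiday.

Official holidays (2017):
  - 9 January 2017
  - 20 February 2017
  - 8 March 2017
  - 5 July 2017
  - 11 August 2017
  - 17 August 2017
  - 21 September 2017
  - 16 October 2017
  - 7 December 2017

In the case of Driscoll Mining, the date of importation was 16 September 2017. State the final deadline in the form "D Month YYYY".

13 October 2017

1 month from 16 September 2017 is 16 October 2017.
16 October 2017 is a listed holiday, so it moves to the preceding business day, 13 October 2017 (Friday).
Deadline: 13 October 2017.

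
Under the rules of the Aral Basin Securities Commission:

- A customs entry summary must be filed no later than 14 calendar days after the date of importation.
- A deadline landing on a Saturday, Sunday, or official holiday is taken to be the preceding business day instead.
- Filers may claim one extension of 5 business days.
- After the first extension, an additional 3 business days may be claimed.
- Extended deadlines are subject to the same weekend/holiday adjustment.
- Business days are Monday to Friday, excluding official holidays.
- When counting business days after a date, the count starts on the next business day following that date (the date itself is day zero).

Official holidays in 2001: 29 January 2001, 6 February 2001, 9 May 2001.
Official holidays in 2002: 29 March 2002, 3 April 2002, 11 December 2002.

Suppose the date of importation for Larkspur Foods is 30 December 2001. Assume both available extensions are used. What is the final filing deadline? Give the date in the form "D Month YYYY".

Trigger date 30 December 2001 + 14 calendar days = 13 January 2002.
13 January 2002 is a Sunday; the preceding business day is 11 January 2002 (Friday).
Applying the 5-business-day extension: 5 business days after 11 January 2002 is 18 January 2002.
18 January 2002 (Friday) is already a business day.
Counting 3 further business days from 18 January 2002 reaches 23 January 2002.
23 January 2002 (Wednesday) is already a business day.
The final due date is 23 January 2002.

23 January 2002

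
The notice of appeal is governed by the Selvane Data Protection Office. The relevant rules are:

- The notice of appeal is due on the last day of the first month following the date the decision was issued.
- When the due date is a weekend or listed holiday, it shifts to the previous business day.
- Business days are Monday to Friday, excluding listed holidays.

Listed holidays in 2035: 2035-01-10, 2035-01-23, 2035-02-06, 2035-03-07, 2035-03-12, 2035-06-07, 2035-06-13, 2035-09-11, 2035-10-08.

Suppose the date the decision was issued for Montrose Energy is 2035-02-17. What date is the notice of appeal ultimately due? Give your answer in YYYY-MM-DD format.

The first month after 2035-02-17 is March 2035, whose last day is 2035-03-31.
2035-03-31 is a Saturday, so it moves to the preceding business day, 2035-03-30 (Friday).
Deadline: 2035-03-30.

2035-03-30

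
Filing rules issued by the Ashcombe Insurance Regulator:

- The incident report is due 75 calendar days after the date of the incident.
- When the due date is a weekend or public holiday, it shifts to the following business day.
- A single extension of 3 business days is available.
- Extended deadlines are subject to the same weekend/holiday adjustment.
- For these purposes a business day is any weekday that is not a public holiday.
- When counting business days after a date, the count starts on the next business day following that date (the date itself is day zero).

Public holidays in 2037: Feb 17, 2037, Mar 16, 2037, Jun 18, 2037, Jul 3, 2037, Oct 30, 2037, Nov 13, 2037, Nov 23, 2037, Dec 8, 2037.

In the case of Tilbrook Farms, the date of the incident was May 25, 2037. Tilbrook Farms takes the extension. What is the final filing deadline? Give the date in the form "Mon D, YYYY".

75 calendar days after May 25, 2037 is Aug 8, 2037.
Because Aug 8, 2037 is a Saturday, the deadline becomes Aug 10, 2037 (Monday).
Counting 3 further business days from Aug 10, 2037 reaches Aug 13, 2037.
Aug 13, 2037 (Thursday) is already a business day.
Deadline: Aug 13, 2037.

Aug 13, 2037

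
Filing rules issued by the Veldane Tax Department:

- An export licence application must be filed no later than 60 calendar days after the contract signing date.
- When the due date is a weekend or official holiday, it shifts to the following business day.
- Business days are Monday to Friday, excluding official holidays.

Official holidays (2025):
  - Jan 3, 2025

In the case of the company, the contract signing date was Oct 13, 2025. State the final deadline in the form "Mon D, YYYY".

Adding 60 calendar days to Oct 13, 2025 gives Dec 12, 2025.
Dec 12, 2025 falls on a Friday, which is a business day, so no adjustment is needed.
The final due date is Dec 12, 2025.

Dec 12, 2025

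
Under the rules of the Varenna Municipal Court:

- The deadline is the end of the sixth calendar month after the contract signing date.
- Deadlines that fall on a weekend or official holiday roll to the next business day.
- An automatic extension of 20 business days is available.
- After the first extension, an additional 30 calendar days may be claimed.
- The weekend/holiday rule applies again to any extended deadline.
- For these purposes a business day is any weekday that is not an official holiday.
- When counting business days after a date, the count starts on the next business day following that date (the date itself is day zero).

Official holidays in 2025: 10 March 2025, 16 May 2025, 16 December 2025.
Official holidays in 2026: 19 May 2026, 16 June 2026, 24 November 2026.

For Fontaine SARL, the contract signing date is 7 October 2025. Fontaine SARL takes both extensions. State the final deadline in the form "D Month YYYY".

6 months after 7 October 2025 is April 2026; that month ends on 30 April 2026.
Since 30 April 2026 is a Thursday and not a holiday, the date is unchanged.
Counting 20 further business days from 30 April 2026 reaches 29 May 2026.
Since 29 May 2026 is a Friday and not a holiday, the date is unchanged.
Applying the 30-calendar-day extension: 29 May 2026 + 30 days = 28 June 2026.
28 June 2026 is a Sunday, so it moves to the next business day, 29 June 2026 (Monday).
Deadline: 29 June 2026.

29 June 2026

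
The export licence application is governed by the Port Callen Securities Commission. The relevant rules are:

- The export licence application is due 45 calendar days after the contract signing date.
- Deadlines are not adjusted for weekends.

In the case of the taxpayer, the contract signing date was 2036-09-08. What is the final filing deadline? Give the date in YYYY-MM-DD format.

2036-10-23

45 calendar days after 2036-09-08 is 2036-10-23.
2036-10-23 is a Thursday; no weekend or holiday adjustment applies.
Deadline: 2036-10-23.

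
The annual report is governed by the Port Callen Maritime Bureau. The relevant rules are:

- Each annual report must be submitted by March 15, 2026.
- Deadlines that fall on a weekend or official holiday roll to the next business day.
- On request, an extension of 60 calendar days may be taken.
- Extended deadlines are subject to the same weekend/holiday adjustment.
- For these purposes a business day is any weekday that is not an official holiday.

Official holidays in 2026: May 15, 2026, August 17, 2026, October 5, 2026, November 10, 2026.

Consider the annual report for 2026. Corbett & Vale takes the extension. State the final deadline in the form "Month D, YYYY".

Start from the fixed due date, March 15, 2026.
March 15, 2026 is a Sunday, so it moves to the next business day, March 16, 2026 (Monday).
Applying the 60-calendar-day extension: March 16, 2026 + 60 days = May 15, 2026.
Because May 15, 2026 is a listed holiday, the deadline becomes May 18, 2026 (Monday).
So the filing is due May 18, 2026.

May 18, 2026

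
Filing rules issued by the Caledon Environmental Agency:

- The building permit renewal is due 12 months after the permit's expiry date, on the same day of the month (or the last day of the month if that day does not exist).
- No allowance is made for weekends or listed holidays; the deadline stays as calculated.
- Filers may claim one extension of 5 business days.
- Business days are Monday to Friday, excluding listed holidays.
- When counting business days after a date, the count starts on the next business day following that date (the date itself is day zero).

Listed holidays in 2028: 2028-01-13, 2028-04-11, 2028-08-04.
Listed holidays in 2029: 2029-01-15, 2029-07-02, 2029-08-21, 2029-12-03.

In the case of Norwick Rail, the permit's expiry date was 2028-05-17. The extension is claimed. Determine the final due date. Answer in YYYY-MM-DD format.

2029-05-24

12 months after 2028-05-17, on the same day of the month, is 2029-05-17.
No adjustment is made for weekends or holidays, so 2029-05-17 stands.
Applying the 5-business-day extension: 5 business days after 2029-05-17 is 2029-05-24.
2029-05-24 falls on a Thursday. The rules make no weekend/holiday allowance, so it remains 2029-05-24.
The final due date is 2029-05-24.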